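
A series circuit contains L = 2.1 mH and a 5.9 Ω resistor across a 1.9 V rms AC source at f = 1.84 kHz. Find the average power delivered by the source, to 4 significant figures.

ω = 2πf = 11560 rad/s
X_L = ωL = 24.28 Ω
Z = 5.900 + j24.28 Ω
|Z| = √(5.900² + 24.28²) = 24.98 Ω
∠Z = arctan(24.28/5.900) = 76.34°
I = V/|Z| = 76.05 mA
P = VI cos φ = 1.9 × 0.07605 × cos(76.34°) = 34.12 mW

34.12 mW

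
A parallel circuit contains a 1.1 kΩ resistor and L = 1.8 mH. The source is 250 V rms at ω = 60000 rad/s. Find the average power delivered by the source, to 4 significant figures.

56.82 W

X_L = ωL = 108.0 Ω
Parallel: admittances add. Y = 1/R + 1/(jωL)
Y = (0.0009091 − j0.009259) S
|Y| = 0.009304 S → |Z| = 1/|Y| = 107.5 Ω, ∠Z = −∠Y = 84.39°
I = V/|Z| = 2.326 A
P = VI cos φ = 250 × 2.326 × cos(84.39°) = 56.82 W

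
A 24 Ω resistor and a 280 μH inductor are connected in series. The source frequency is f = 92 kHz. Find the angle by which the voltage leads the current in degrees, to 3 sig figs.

ω = 2πf = 578100 rad/s
X_L = ωL = 162 Ω
Z = 24.0 + j162 Ω
|Z| = √(24.0² + 162²) = 164 Ω
∠Z = arctan(162/24.0) = 81.6°

81.6°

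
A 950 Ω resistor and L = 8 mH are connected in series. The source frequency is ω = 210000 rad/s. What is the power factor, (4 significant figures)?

X_L = ωL = 1680 Ω
Z = 950.0 + j1680 Ω
|Z| = √(950.0² + 1680²) = 1930 Ω
∠Z = arctan(1680/950.0) = 60.51°
cos φ = cos(60.51°) = 0.4922

0.4922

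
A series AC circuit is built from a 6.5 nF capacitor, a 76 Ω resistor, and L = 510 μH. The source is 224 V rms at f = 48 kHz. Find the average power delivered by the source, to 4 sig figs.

28.73 W

ω = 2πf = 301600 rad/s
X_L = ωL = 153.8 Ω
X_C = 1/(ωC) = 510.1 Ω
Net reactance X = X_L − X_C = -356.3 Ω
Z = 76.00 − j356.3 Ω
|Z| = √(76.00² + 356.3²) = 364.3 Ω
∠Z = arctan(-356.3/76.00) = -77.96°
I = V/|Z| = 614.9 mA
P = VI cos φ = 224 × 0.6149 × cos(-77.96°) = 28.73 W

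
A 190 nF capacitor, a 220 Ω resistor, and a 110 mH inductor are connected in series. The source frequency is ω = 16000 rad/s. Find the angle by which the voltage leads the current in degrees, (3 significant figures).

X_L = ωL = 1760 Ω
X_C = 1/(ωC) = 329 Ω
Net reactance X = X_L − X_C = 1430 Ω
Z = 220 + j1430 Ω
|Z| = √(220² + 1430²) = 1450 Ω
∠Z = arctan(1430/220) = 81.3°

81.3°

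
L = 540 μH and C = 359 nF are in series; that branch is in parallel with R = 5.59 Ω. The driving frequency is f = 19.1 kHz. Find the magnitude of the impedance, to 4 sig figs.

ω = 2πf = 120000 rad/s
X_L = ωL = 64.80 Ω
X_C = 1/(ωC) = 23.21 Ω
Branch 1: Z₁ = R = 5.590 Ω
Branch 2 (series LC): Z₂ = j(X_L − X_C) = j41.59 Ω
Parallel: Z = Z₁Z₂/(Z₁+Z₂), |Z| = 5.540 Ω, ∠Z = 7.654°

5.540 Ω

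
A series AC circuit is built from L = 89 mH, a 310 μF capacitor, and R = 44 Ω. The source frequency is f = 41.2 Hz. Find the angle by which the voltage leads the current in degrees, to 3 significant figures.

13.5°

ω = 2πf = 258.9 rad/s
X_L = ωL = 23.0 Ω
X_C = 1/(ωC) = 12.5 Ω
Net reactance X = X_L − X_C = 10.6 Ω
Z = 44.0 + j10.6 Ω
|Z| = √(44.0² + 10.6²) = 45.3 Ω
∠Z = arctan(10.6/44.0) = 13.5°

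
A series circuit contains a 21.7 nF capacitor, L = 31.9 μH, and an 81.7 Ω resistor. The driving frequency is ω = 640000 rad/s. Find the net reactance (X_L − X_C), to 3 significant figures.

X_L = ωL = 20.4 Ω
X_C = 1/(ωC) = 72.0 Ω
X = 20.4 − 72.0 = -51.6 Ω

-51.6 Ω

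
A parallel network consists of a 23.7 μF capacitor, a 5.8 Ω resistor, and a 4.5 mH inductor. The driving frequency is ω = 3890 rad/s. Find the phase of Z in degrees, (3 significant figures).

X_L = ωL = 17.5 Ω
X_C = 1/(ωC) = 10.8 Ω
Parallel: admittances add. Y = 1/R + 1/(jωL) + jωC
Y = (0.172 + j0.0351) S
|Y| = 0.176 S → |Z| = 1/|Y| = 5.68 Ω, ∠Z = −∠Y = -11.5°

-11.5°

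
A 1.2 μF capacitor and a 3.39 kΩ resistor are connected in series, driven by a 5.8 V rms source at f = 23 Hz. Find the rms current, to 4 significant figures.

867.1 μA

ω = 2πf = 144.5 rad/s
X_C = 1/(ωC) = 5766 Ω
Z = 3390 − j5766 Ω
|Z| = √(3390² + 5766²) = 6689 Ω
I = V/|Z| = 5.8/6689 = 867.1 μA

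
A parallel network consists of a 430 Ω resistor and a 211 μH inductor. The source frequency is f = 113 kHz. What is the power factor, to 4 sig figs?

ω = 2πf = 710000 rad/s
X_L = ωL = 149.8 Ω
Parallel: admittances add. Y = 1/R + 1/(jωL)
Y = (0.002326 − j0.006675) S
|Y| = 0.007069 S → |Z| = 1/|Y| = 141.5 Ω, ∠Z = −∠Y = 70.79°
cos φ = cos(70.79°) = 0.3290

0.3290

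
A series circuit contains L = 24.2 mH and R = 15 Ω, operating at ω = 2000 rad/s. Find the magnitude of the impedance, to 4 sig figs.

X_L = ωL = 48.40 Ω
Z = 15.00 + j48.40 Ω
|Z| = √(15.00² + 48.40²) = 50.67 Ω

50.67 Ω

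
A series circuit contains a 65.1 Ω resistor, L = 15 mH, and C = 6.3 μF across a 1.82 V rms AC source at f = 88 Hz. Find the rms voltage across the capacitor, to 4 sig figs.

ω = 2πf = 552.9 rad/s
X_L = ωL = 8.294 Ω
X_C = 1/(ωC) = 287.1 Ω
Net reactance X = X_L − X_C = -278.8 Ω
Z = 65.10 − j278.8 Ω
|Z| = √(65.10² + 278.8²) = 286.3 Ω
I = V/|Z| = 6.357 mA
V_C = I·|Z_C| = 0.006357 × 287.1 = 1.825 V

1.825 V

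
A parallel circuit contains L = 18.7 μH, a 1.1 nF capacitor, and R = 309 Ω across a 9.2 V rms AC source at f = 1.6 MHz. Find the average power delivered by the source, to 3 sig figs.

274 mW

ω = 2πf = 1.005e+07 rad/s
X_L = ωL = 188 Ω
X_C = 1/(ωC) = 90.4 Ω
Parallel: admittances add. Y = 1/R + 1/(jωL) + jωC
Y = (0.00324 + j0.00574) S
|Y| = 0.00659 S → |Z| = 1/|Y| = 152 Ω, ∠Z = −∠Y = -60.6°
I = V/|Z| = 60.6 mA
P = VI cos φ = 9.2 × 0.0606 × cos(-60.6°) = 274 mW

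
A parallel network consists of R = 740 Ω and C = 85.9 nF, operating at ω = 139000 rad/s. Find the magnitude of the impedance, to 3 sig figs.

X_C = 1/(ωC) = 83.8 Ω
Parallel: admittances add. Y = 1/R + jωC
Y = (0.00135 + j0.0119) S
|Y| = 0.0120 S → |Z| = 1/|Y| = 83.2 Ω, ∠Z = −∠Y = -83.5°

83.2 Ω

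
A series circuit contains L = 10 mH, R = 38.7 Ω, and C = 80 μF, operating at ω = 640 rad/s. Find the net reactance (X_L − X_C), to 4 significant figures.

X_L = ωL = 6.400 Ω
X_C = 1/(ωC) = 19.53 Ω
X = 6.400 − 19.53 = -13.13 Ω

-13.13 Ω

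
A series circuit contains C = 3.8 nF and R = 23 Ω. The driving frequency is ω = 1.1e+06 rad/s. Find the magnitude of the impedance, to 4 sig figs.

X_C = 1/(ωC) = 239.2 Ω
Z = 23.00 − j239.2 Ω
|Z| = √(23.00² + 239.2²) = 240.3 Ω

240.3 Ω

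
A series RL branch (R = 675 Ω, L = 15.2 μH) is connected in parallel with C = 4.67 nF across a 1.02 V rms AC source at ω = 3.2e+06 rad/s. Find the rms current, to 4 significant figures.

X_L = ωL = 48.64 Ω
X_C = 1/(ωC) = 66.92 Ω
Branch 1 (R+jX_L): Z₁ = 675.0 + j48.64 Ω, |Z₁| = 676.8 Ω
Branch 2 (−jX_C): Z₂ = −j66.92 Ω
Parallel: Z = Z₁Z₂/(Z₁+Z₂), |Z| = 67.07 Ω, ∠Z = -84.33°
I = V/|Z| = 1.02/67.07 = 15.21 mA

15.21 mA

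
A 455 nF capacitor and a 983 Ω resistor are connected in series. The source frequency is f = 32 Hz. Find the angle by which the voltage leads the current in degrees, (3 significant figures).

-84.9°

ω = 2πf = 201.1 rad/s
X_C = 1/(ωC) = 10900 Ω
Z = 983 − j10900 Ω
|Z| = √(983² + 10900²) = 11000 Ω
∠Z = arctan(-10900/983) = -84.9°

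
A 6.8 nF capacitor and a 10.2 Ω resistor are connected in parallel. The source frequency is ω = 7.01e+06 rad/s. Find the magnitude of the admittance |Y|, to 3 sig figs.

X_C = 1/(ωC) = 21.0 Ω
Parallel: admittances add. Y = 1/R + jωC
Y = (0.0980 + j0.0477) S
|Y| = 0.109 S → |Z| = 1/|Y| = 9.17 Ω, ∠Z = −∠Y = -25.9°

109 mS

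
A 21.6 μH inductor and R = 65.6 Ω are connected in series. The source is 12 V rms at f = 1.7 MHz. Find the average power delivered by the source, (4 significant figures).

ω = 2πf = 1.068e+07 rad/s
X_L = ωL = 230.7 Ω
Z = 65.60 + j230.7 Ω
|Z| = √(65.60² + 230.7²) = 239.9 Ω
∠Z = arctan(230.7/65.60) = 74.13°
I = V/|Z| = 50.03 mA
P = VI cos φ = 12 × 0.05003 × cos(74.13°) = 164.2 mW

164.2 mW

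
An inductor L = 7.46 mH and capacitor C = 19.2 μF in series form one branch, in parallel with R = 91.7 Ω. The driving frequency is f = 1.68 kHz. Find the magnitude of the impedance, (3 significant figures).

ω = 2πf = 10560 rad/s
X_L = ωL = 78.7 Ω
X_C = 1/(ωC) = 4.93 Ω
Branch 1: Z₁ = R = 91.7 Ω
Branch 2 (series LC): Z₂ = j(X_L − X_C) = j73.8 Ω
Parallel: Z = Z₁Z₂/(Z₁+Z₂), |Z| = 57.5 Ω, ∠Z = 51.2°

57.5 Ω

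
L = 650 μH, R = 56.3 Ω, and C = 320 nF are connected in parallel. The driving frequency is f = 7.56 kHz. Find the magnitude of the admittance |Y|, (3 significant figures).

24.7 mS

ω = 2πf = 47500 rad/s
X_L = ωL = 30.9 Ω
X_C = 1/(ωC) = 65.8 Ω
Parallel: admittances add. Y = 1/R + 1/(jωL) + jωC
Y = (0.0178 − j0.0172) S
|Y| = 0.0247 S → |Z| = 1/|Y| = 40.5 Ω, ∠Z = −∠Y = 44.1°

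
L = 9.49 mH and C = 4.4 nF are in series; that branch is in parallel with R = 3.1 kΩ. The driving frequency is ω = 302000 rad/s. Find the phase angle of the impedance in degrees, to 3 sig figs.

55.7°

X_L = ωL = 2870 Ω
X_C = 1/(ωC) = 753 Ω
Branch 1: Z₁ = R = 3100 Ω
Branch 2 (series LC): Z₂ = j(X_L − X_C) = j2110 Ω
Parallel: Z = Z₁Z₂/(Z₁+Z₂), |Z| = 1750 Ω, ∠Z = 55.7°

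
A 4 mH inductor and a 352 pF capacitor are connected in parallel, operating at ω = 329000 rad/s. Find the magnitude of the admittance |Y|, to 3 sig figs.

X_L = ωL = 1320 Ω
X_C = 1/(ωC) = 8630 Ω
Parallel: admittances add. Y = 1/(jωL) + jωC
Y = (0 − j0.000644) S
|Y| = 0.000644 S → |Z| = 1/|Y| = 1550 Ω, ∠Z = −∠Y = 90.0°

644 μS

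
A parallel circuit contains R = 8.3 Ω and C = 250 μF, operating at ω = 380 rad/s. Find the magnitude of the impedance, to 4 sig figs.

6.518 Ω

X_C = 1/(ωC) = 10.53 Ω
Parallel: admittances add. Y = 1/R + jωC
Y = (0.1205 + j0.09500) S
|Y| = 0.1534 S → |Z| = 1/|Y| = 6.518 Ω, ∠Z = −∠Y = -38.26°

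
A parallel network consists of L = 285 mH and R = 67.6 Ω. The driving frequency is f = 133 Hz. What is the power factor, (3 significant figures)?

0.962

ω = 2πf = 835.7 rad/s
X_L = ωL = 238 Ω
Parallel: admittances add. Y = 1/R + 1/(jωL)
Y = (0.0148 − j0.00420) S
|Y| = 0.0154 S → |Z| = 1/|Y| = 65.0 Ω, ∠Z = −∠Y = 15.8°
cos φ = cos(15.8°) = 0.962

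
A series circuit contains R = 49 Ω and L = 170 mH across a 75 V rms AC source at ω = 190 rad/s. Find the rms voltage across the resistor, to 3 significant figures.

X_L = ωL = 32.3 Ω
Z = 49.0 + j32.3 Ω
|Z| = √(49.0² + 32.3²) = 58.7 Ω
I = V/|Z| = 1.28 A
V_R = I·|Z_R| = 1.28 × 49.0 = 62.6 V

62.6 V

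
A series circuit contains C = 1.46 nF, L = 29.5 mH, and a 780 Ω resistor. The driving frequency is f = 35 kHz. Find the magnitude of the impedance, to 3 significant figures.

3460 Ω

ω = 2πf = 219900 rad/s
X_L = ωL = 6490 Ω
X_C = 1/(ωC) = 3110 Ω
Net reactance X = X_L − X_C = 3370 Ω
Z = 780 + j3370 Ω
|Z| = √(780² + 3370²) = 3460 Ω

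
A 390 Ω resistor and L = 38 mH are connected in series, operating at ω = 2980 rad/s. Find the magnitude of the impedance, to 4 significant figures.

X_L = ωL = 113.2 Ω
Z = 390.0 + j113.2 Ω
|Z| = √(390.0² + 113.2²) = 406.1 Ω

406.1 Ω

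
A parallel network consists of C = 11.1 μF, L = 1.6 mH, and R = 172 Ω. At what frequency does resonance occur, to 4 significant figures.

1.194 kHz

ω₀ = 1/√(LC) = 1/√(0.0016 × 1.11e-05) = 7504 rad/s
f₀ = ω₀/(2π) = 1.194 kHz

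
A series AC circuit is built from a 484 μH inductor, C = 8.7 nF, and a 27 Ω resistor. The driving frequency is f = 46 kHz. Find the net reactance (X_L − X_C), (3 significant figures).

ω = 2πf = 289000 rad/s
X_L = ωL = 140 Ω
X_C = 1/(ωC) = 398 Ω
X = 140 − 398 = -258 Ω

-258 Ω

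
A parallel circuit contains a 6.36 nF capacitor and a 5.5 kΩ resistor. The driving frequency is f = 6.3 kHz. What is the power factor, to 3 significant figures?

ω = 2πf = 39580 rad/s
X_C = 1/(ωC) = 3970 Ω
Parallel: admittances add. Y = 1/R + jωC
Y = (0.000182 + j0.000252) S
|Y| = 0.000311 S → |Z| = 1/|Y| = 3220 Ω, ∠Z = −∠Y = -54.2°
cos φ = cos(-54.2°) = 0.585

0.585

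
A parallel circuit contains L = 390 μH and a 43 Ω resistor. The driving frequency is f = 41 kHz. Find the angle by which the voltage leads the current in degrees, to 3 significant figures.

23.2°

ω = 2πf = 257600 rad/s
X_L = ωL = 100 Ω
Parallel: admittances add. Y = 1/R + 1/(jωL)
Y = (0.0233 − j0.00995) S
|Y| = 0.0253 S → |Z| = 1/|Y| = 39.5 Ω, ∠Z = −∠Y = 23.2°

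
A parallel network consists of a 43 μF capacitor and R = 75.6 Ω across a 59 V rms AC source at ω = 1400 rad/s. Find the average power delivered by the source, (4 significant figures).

46.04 W

X_C = 1/(ωC) = 16.61 Ω
Parallel: admittances add. Y = 1/R + jωC
Y = (0.01323 + j0.06020) S
|Y| = 0.06164 S → |Z| = 1/|Y| = 16.22 Ω, ∠Z = −∠Y = -77.61°
I = V/|Z| = 3.637 A
P = VI cos φ = 59 × 3.637 × cos(-77.61°) = 46.04 W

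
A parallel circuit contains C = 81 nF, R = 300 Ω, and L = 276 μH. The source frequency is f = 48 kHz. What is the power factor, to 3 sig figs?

0.259

ω = 2πf = 301600 rad/s
X_L = ωL = 83.2 Ω
X_C = 1/(ωC) = 40.9 Ω
Parallel: admittances add. Y = 1/R + 1/(jωL) + jωC
Y = (0.00333 + j0.0124) S
|Y| = 0.0129 S → |Z| = 1/|Y| = 77.8 Ω, ∠Z = −∠Y = -75.0°
cos φ = cos(-75.0°) = 0.259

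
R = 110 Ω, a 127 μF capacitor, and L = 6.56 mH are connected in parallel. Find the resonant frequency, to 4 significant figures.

ω₀ = 1/√(LC) = 1/√(0.00656 × 0.000127) = 1096 rad/s
f₀ = ω₀/(2π) = 174.4 Hz

174.4 Hz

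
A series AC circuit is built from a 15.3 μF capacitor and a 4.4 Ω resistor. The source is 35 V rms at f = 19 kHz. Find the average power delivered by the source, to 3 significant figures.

ω = 2πf = 119400 rad/s
X_C = 1/(ωC) = 0.547 Ω
Z = 4.40 − j0.547 Ω
|Z| = √(4.40² + 0.547²) = 4.43 Ω
∠Z = arctan(-0.547/4.40) = -7.09°
I = V/|Z| = 7.89 A
P = VI cos φ = 35 × 7.89 × cos(-7.09°) = 274 W

274 W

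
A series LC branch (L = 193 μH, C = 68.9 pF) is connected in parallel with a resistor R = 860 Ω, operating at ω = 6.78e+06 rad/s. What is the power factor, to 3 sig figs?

X_L = ωL = 1310 Ω
X_C = 1/(ωC) = 2140 Ω
Branch 1: Z₁ = R = 860 Ω
Branch 2 (series LC): Z₂ = j(X_L − X_C) = −j832 Ω
Parallel: Z = Z₁Z₂/(Z₁+Z₂), |Z| = 598 Ω, ∠Z = -45.9°
cos φ = cos(-45.9°) = 0.695

0.695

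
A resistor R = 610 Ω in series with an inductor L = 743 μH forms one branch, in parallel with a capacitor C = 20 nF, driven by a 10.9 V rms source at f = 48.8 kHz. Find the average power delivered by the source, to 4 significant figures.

ω = 2πf = 306600 rad/s
X_L = ωL = 227.8 Ω
X_C = 1/(ωC) = 163.1 Ω
Branch 1 (R+jX_L): Z₁ = 610.0 + j227.8 Ω, |Z₁| = 651.2 Ω
Branch 2 (−jX_C): Z₂ = −j163.1 Ω
Parallel: Z = Z₁Z₂/(Z₁+Z₂), |Z| = 173.1 Ω, ∠Z = -75.58°
I = V/|Z| = 62.97 mA
P = VI cos φ = 10.9 × 0.06297 × cos(-75.58°) = 170.9 mW

170.9 mW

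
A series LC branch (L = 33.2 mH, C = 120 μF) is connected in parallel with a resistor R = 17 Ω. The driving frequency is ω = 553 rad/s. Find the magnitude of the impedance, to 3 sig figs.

3.23 Ω

X_L = ωL = 18.4 Ω
X_C = 1/(ωC) = 15.1 Ω
Branch 1: Z₁ = R = 17.0 Ω
Branch 2 (series LC): Z₂ = j(X_L − X_C) = j3.29 Ω
Parallel: Z = Z₁Z₂/(Z₁+Z₂), |Z| = 3.23 Ω, ∠Z = 79.0°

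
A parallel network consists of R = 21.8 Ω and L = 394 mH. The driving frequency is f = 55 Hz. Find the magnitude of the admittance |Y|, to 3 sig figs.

ω = 2πf = 345.6 rad/s
X_L = ωL = 136 Ω
Parallel: admittances add. Y = 1/R + 1/(jωL)
Y = (0.0459 − j0.00734) S
|Y| = 0.0465 S → |Z| = 1/|Y| = 21.5 Ω, ∠Z = −∠Y = 9.10°

46.5 mS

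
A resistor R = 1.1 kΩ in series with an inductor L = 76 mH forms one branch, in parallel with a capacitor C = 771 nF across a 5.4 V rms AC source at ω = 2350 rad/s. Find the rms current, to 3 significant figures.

10.2 mA

X_L = ωL = 179 Ω
X_C = 1/(ωC) = 552 Ω
Branch 1 (R+jX_L): Z₁ = 1100 + j179 Ω, |Z₁| = 1110 Ω
Branch 2 (−jX_C): Z₂ = −j552 Ω
Parallel: Z = Z₁Z₂/(Z₁+Z₂), |Z| = 529 Ω, ∠Z = -62.0°
I = V/|Z| = 5.4/529 = 10.2 mA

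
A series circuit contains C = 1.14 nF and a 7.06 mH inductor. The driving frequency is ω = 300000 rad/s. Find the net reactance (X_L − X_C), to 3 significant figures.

-806 Ω

X_L = ωL = 2120 Ω
X_C = 1/(ωC) = 2920 Ω
X = 2120 − 2920 = -806 Ω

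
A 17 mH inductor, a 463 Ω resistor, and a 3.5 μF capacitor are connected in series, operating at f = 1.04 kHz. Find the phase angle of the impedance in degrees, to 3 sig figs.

8.28°

ω = 2πf = 6535 rad/s
X_L = ωL = 111 Ω
X_C = 1/(ωC) = 43.7 Ω
Net reactance X = X_L − X_C = 67.4 Ω
Z = 463 + j67.4 Ω
|Z| = √(463² + 67.4²) = 468 Ω
∠Z = arctan(67.4/463) = 8.28°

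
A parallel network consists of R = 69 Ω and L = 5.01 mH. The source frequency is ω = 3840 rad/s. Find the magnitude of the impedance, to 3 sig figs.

18.5 Ω

X_L = ωL = 19.2 Ω
Parallel: admittances add. Y = 1/R + 1/(jωL)
Y = (0.0145 − j0.0520) S
|Y| = 0.0540 S → |Z| = 1/|Y| = 18.5 Ω, ∠Z = −∠Y = 74.4°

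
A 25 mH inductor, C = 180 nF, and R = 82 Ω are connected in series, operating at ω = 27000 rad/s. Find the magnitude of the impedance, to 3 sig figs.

476 Ω

X_L = ωL = 675 Ω
X_C = 1/(ωC) = 206 Ω
Net reactance X = X_L − X_C = 469 Ω
Z = 82.0 + j469 Ω
|Z| = √(82.0² + 469²) = 476 Ω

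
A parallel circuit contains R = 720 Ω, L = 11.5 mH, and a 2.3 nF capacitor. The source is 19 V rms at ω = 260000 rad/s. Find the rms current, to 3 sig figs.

26.9 mA

X_L = ωL = 2990 Ω
X_C = 1/(ωC) = 1670 Ω
Parallel: admittances add. Y = 1/R + 1/(jωL) + jωC
Y = (0.00139 + j0.000264) S
|Y| = 0.00141 S → |Z| = 1/|Y| = 707 Ω, ∠Z = −∠Y = -10.7°
I = V/|Z| = 19/707 = 26.9 mA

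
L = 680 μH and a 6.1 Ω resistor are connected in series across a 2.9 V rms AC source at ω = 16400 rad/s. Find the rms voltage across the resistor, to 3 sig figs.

1.39 V

X_L = ωL = 11.2 Ω
Z = 6.10 + j11.2 Ω
|Z| = √(6.10² + 11.2²) = 12.7 Ω
I = V/|Z| = 228 mA
V_R = I·|Z_R| = 0.228 × 6.10 = 1.39 V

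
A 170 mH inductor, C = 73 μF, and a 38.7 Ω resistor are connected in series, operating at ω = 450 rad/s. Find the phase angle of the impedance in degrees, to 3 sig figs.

50.0°

X_L = ωL = 76.5 Ω
X_C = 1/(ωC) = 30.4 Ω
Net reactance X = X_L − X_C = 46.1 Ω
Z = 38.7 + j46.1 Ω
|Z| = √(38.7² + 46.1²) = 60.2 Ω
∠Z = arctan(46.1/38.7) = 50.0°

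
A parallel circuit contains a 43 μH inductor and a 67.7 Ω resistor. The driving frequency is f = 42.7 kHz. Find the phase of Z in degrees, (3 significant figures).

ω = 2πf = 268300 rad/s
X_L = ωL = 11.5 Ω
Parallel: admittances add. Y = 1/R + 1/(jωL)
Y = (0.0148 − j0.0867) S
|Y| = 0.0879 S → |Z| = 1/|Y| = 11.4 Ω, ∠Z = −∠Y = 80.3°

80.3°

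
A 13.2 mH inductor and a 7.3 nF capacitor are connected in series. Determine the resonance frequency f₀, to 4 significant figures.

ω₀ = 1/√(LC) = 1/√(0.0132 × 7.3e-09) = 101900 rad/s
f₀ = ω₀/(2π) = 16.21 kHz

16.21 kHz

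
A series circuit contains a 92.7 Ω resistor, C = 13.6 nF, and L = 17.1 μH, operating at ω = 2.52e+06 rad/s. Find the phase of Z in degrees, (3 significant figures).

8.54°

X_L = ωL = 43.1 Ω
X_C = 1/(ωC) = 29.2 Ω
Net reactance X = X_L − X_C = 13.9 Ω
Z = 92.7 + j13.9 Ω
|Z| = √(92.7² + 13.9²) = 93.7 Ω
∠Z = arctan(13.9/92.7) = 8.54°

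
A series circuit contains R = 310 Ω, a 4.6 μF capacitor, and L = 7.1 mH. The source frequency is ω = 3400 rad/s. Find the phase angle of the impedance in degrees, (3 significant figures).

-7.32°

X_L = ωL = 24.1 Ω
X_C = 1/(ωC) = 63.9 Ω
Net reactance X = X_L − X_C = -39.8 Ω
Z = 310 − j39.8 Ω
|Z| = √(310² + 39.8²) = 313 Ω
∠Z = arctan(-39.8/310) = -7.32°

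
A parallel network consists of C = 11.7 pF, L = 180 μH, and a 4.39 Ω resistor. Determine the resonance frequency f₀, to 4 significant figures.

ω₀ = 1/√(LC) = 1/√(0.00018 × 1.17e-11) = 2.179e+07 rad/s
f₀ = ω₀/(2π) = 3.468 MHz

3.468 MHz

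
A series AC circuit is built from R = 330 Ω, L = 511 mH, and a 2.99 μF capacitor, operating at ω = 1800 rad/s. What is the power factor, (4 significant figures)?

X_L = ωL = 919.8 Ω
X_C = 1/(ωC) = 185.8 Ω
Net reactance X = X_L − X_C = 734.0 Ω
Z = 330.0 + j734.0 Ω
|Z| = √(330.0² + 734.0²) = 804.8 Ω
∠Z = arctan(734.0/330.0) = 65.79°
cos φ = cos(65.79°) = 0.4101

0.4101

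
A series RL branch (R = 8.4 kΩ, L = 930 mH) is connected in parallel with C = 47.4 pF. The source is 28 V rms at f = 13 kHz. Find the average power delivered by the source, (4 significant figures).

ω = 2πf = 81680 rad/s
X_L = ωL = 75960 Ω
X_C = 1/(ωC) = 258300 Ω
Branch 1 (R+jX_L): Z₁ = 8400 + j75960 Ω, |Z₁| = 76430 Ω
Branch 2 (−jX_C): Z₂ = −j258300 Ω
Parallel: Z = Z₁Z₂/(Z₁+Z₂), |Z| = 108200 Ω, ∠Z = 81.05°
I = V/|Z| = 258.9 μA
P = VI cos φ = 28 × 0.0002589 × cos(81.05°) = 1.127 mW

1.127 mW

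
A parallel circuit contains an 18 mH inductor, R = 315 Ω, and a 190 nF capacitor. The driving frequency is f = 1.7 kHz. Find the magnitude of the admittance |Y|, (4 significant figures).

4.487 mS

ω = 2πf = 10680 rad/s
X_L = ωL = 192.3 Ω
X_C = 1/(ωC) = 492.7 Ω
Parallel: admittances add. Y = 1/R + 1/(jωL) + jωC
Y = (0.003175 − j0.003172) S
|Y| = 0.004487 S → |Z| = 1/|Y| = 222.8 Ω, ∠Z = −∠Y = 44.97°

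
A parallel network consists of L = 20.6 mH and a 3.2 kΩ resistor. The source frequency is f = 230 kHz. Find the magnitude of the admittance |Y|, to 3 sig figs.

314 μS

ω = 2πf = 1.445e+06 rad/s
X_L = ωL = 29800 Ω
Parallel: admittances add. Y = 1/R + 1/(jωL)
Y = (0.000313 − j3.36e-05) S
|Y| = 0.000314 S → |Z| = 1/|Y| = 3180 Ω, ∠Z = −∠Y = 6.14°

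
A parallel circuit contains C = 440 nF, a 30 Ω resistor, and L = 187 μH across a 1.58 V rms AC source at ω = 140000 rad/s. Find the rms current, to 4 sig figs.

X_L = ωL = 26.18 Ω
X_C = 1/(ωC) = 16.23 Ω
Parallel: admittances add. Y = 1/R + 1/(jωL) + jωC
Y = (0.03333 + j0.02340) S
|Y| = 0.04073 S → |Z| = 1/|Y| = 24.55 Ω, ∠Z = −∠Y = -35.07°
I = V/|Z| = 1.58/24.55 = 64.35 mA

64.35 mA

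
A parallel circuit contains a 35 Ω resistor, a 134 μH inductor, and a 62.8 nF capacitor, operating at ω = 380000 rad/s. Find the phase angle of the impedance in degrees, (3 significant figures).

X_L = ωL = 50.9 Ω
X_C = 1/(ωC) = 41.9 Ω
Parallel: admittances add. Y = 1/R + 1/(jωL) + jωC
Y = (0.0286 + j0.00423) S
|Y| = 0.0289 S → |Z| = 1/|Y| = 34.6 Ω, ∠Z = −∠Y = -8.41°

-8.41°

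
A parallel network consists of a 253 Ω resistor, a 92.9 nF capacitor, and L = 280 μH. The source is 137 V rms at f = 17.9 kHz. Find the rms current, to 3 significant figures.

ω = 2πf = 112500 rad/s
X_L = ωL = 31.5 Ω
X_C = 1/(ωC) = 95.7 Ω
Parallel: admittances add. Y = 1/R + 1/(jωL) + jωC
Y = (0.00395 − j0.0213) S
|Y| = 0.0217 S → |Z| = 1/|Y| = 46.1 Ω, ∠Z = −∠Y = 79.5°
I = V/|Z| = 137/46.1 = 2.97 A

2.97 A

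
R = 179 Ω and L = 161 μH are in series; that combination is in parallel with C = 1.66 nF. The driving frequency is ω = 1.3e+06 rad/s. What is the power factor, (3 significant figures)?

0.969

X_L = ωL = 209 Ω
X_C = 1/(ωC) = 463 Ω
Branch 1 (R+jX_L): Z₁ = 179 + j209 Ω, |Z₁| = 275 Ω
Branch 2 (−jX_C): Z₂ = −j463 Ω
Parallel: Z = Z₁Z₂/(Z₁+Z₂), |Z| = 411 Ω, ∠Z = 14.3°
cos φ = cos(14.3°) = 0.969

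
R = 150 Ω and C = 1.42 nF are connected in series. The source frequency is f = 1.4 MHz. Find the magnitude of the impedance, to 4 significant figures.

ω = 2πf = 8.796e+06 rad/s
X_C = 1/(ωC) = 80.06 Ω
Z = 150.0 − j80.06 Ω
|Z| = √(150.0² + 80.06²) = 170.0 Ω

170.0 Ω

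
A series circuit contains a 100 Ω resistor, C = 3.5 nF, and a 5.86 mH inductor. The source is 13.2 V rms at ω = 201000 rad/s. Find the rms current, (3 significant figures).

X_L = ωL = 1180 Ω
X_C = 1/(ωC) = 1420 Ω
Net reactance X = X_L − X_C = -244 Ω
Z = 100 − j244 Ω
|Z| = √(100² + 244²) = 263 Ω
I = V/|Z| = 13.2/263 = 50.1 mA

50.1 mA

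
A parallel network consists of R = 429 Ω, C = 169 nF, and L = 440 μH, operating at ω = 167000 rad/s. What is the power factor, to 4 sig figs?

0.1575

X_L = ωL = 73.48 Ω
X_C = 1/(ωC) = 35.43 Ω
Parallel: admittances add. Y = 1/R + 1/(jωL) + jωC
Y = (0.002331 + j0.01461) S
|Y| = 0.01480 S → |Z| = 1/|Y| = 67.57 Ω, ∠Z = −∠Y = -80.94°
cos φ = cos(-80.94°) = 0.1575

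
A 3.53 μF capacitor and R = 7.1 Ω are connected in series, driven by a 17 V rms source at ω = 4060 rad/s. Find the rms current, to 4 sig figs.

242.4 mA

X_C = 1/(ωC) = 69.77 Ω
Z = 7.100 − j69.77 Ω
|Z| = √(7.100² + 69.77²) = 70.14 Ω
I = V/|Z| = 17/70.14 = 242.4 mA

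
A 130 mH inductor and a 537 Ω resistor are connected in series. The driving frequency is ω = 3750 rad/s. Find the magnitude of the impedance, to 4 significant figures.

725.3 Ω

X_L = ωL = 487.5 Ω
Z = 537.0 + j487.5 Ω
|Z| = √(537.0² + 487.5²) = 725.3 Ω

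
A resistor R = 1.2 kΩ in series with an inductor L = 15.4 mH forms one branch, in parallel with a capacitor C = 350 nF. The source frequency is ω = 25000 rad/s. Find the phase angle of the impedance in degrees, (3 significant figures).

X_L = ωL = 385 Ω
X_C = 1/(ωC) = 114 Ω
Branch 1 (R+jX_L): Z₁ = 1200 + j385 Ω, |Z₁| = 1260 Ω
Branch 2 (−jX_C): Z₂ = −j114 Ω
Parallel: Z = Z₁Z₂/(Z₁+Z₂), |Z| = 117 Ω, ∠Z = -84.9°

-84.9°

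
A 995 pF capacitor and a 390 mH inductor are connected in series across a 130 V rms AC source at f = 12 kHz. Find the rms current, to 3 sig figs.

8.09 mA

ω = 2πf = 75400 rad/s
X_L = ωL = 29400 Ω
X_C = 1/(ωC) = 13300 Ω
Net reactance X = X_L − X_C = 16100 Ω
Z = j16100 Ω
|Z| = √(0² + 16100²) = 16100 Ω
I = V/|Z| = 130/16100 = 8.09 mA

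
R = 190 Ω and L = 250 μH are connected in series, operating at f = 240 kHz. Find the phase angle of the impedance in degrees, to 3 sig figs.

63.3°

ω = 2πf = 1.508e+06 rad/s
X_L = ωL = 377 Ω
Z = 190 + j377 Ω
|Z| = √(190² + 377²) = 422 Ω
∠Z = arctan(377/190) = 63.3°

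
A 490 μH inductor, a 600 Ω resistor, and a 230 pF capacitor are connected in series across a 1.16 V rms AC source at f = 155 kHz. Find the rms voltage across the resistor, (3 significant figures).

0.173 V

ω = 2πf = 973900 rad/s
X_L = ωL = 477 Ω
X_C = 1/(ωC) = 4460 Ω
Net reactance X = X_L − X_C = -3990 Ω
Z = 600 − j3990 Ω
|Z| = √(600² + 3990²) = 4030 Ω
I = V/|Z| = 288 μA
V_R = I·|Z_R| = 0.000288 × 600 = 0.173 V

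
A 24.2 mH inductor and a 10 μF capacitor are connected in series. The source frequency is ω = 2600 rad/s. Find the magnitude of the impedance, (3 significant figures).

24.5 Ω

X_L = ωL = 62.9 Ω
X_C = 1/(ωC) = 38.5 Ω
Net reactance X = X_L − X_C = 24.5 Ω
Z = j24.5 Ω
|Z| = √(0² + 24.5²) = 24.5 Ω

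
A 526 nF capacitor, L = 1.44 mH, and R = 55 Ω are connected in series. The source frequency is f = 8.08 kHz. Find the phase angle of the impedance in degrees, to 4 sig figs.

32.96°

ω = 2πf = 50770 rad/s
X_L = ωL = 73.11 Ω
X_C = 1/(ωC) = 37.45 Ω
Net reactance X = X_L − X_C = 35.66 Ω
Z = 55.00 + j35.66 Ω
|Z| = √(55.00² + 35.66²) = 65.55 Ω
∠Z = arctan(35.66/55.00) = 32.96°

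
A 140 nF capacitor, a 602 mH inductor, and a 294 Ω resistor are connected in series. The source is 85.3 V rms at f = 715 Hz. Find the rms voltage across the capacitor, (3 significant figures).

ω = 2πf = 4492 rad/s
X_L = ωL = 2700 Ω
X_C = 1/(ωC) = 1590 Ω
Net reactance X = X_L − X_C = 1110 Ω
Z = 294 + j1110 Ω
|Z| = √(294² + 1110²) = 1150 Ω
I = V/|Z| = 74.0 mA
V_C = I·|Z_C| = 0.0740 × 1590 = 118 V

118 V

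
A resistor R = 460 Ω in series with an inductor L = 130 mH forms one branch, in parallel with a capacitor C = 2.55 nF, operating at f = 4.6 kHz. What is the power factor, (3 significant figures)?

0.168

ω = 2πf = 28900 rad/s
X_L = ωL = 3760 Ω
X_C = 1/(ωC) = 13600 Ω
Branch 1 (R+jX_L): Z₁ = 460 + j3760 Ω, |Z₁| = 3790 Ω
Branch 2 (−jX_C): Z₂ = −j13600 Ω
Parallel: Z = Z₁Z₂/(Z₁+Z₂), |Z| = 5230 Ω, ∠Z = 80.3°
cos φ = cos(80.3°) = 0.168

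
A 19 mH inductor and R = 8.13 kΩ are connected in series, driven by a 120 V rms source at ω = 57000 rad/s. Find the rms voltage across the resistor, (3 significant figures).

119 V

X_L = ωL = 1080 Ω
Z = 8130 + j1080 Ω
|Z| = √(8130² + 1080²) = 8200 Ω
I = V/|Z| = 14.6 mA
V_R = I·|Z_R| = 0.0146 × 8130 = 119 V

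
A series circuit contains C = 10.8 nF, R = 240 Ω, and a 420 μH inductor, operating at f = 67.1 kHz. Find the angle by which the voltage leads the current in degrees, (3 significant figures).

-10.1°

ω = 2πf = 421600 rad/s
X_L = ωL = 177 Ω
X_C = 1/(ωC) = 220 Ω
Net reactance X = X_L − X_C = -42.5 Ω
Z = 240 − j42.5 Ω
|Z| = √(240² + 42.5²) = 244 Ω
∠Z = arctan(-42.5/240) = -10.1°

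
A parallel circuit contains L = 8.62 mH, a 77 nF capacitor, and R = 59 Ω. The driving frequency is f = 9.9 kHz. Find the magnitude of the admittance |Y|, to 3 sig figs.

ω = 2πf = 62200 rad/s
X_L = ωL = 536 Ω
X_C = 1/(ωC) = 209 Ω
Parallel: admittances add. Y = 1/R + 1/(jωL) + jωC
Y = (0.0169 + j0.00292) S
|Y| = 0.0172 S → |Z| = 1/|Y| = 58.1 Ω, ∠Z = −∠Y = -9.79°

17.2 mS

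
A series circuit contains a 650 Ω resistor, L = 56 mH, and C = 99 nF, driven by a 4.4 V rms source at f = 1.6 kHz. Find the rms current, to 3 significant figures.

ω = 2πf = 10050 rad/s
X_L = ωL = 563 Ω
X_C = 1/(ωC) = 1000 Ω
Net reactance X = X_L − X_C = -442 Ω
Z = 650 − j442 Ω
|Z| = √(650² + 442²) = 786 Ω
I = V/|Z| = 4.4/786 = 5.60 mA

5.60 mA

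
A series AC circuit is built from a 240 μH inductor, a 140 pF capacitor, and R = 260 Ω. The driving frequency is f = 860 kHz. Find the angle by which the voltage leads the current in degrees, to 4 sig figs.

ω = 2πf = 5.404e+06 rad/s
X_L = ωL = 1297 Ω
X_C = 1/(ωC) = 1322 Ω
Net reactance X = X_L − X_C = -25.04 Ω
Z = 260.0 − j25.04 Ω
|Z| = √(260.0² + 25.04²) = 261.2 Ω
∠Z = arctan(-25.04/260.0) = -5.500°

-5.500°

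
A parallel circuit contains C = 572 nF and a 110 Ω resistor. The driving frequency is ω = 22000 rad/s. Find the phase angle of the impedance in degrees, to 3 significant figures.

-54.2°

X_C = 1/(ωC) = 79.5 Ω
Parallel: admittances add. Y = 1/R + jωC
Y = (0.00909 + j0.0126) S
|Y| = 0.0155 S → |Z| = 1/|Y| = 64.4 Ω, ∠Z = −∠Y = -54.2°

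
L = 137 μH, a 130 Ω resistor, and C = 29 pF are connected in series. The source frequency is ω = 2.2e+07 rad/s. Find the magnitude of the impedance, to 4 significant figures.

1452 Ω

X_L = ωL = 3014 Ω
X_C = 1/(ωC) = 1567 Ω
Net reactance X = X_L − X_C = 1447 Ω
Z = 130.0 + j1447 Ω
|Z| = √(130.0² + 1447²) = 1452 Ω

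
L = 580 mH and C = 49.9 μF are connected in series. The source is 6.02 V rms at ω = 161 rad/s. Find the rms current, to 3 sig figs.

194 mA

X_L = ωL = 93.4 Ω
X_C = 1/(ωC) = 124 Ω
Net reactance X = X_L − X_C = -31.1 Ω
Z = − j31.1 Ω
|Z| = √(0² + 31.1²) = 31.1 Ω
I = V/|Z| = 6.02/31.1 = 194 mA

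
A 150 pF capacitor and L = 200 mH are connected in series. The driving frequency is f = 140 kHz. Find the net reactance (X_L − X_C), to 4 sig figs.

168400 Ω

ω = 2πf = 879600 rad/s
X_L = ωL = 175900 Ω
X_C = 1/(ωC) = 7579 Ω
X = 175900 − 7579 = 168400 Ω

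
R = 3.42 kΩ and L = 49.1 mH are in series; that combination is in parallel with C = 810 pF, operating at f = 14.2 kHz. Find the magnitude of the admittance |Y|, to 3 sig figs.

ω = 2πf = 89220 rad/s
X_L = ωL = 4380 Ω
X_C = 1/(ωC) = 13800 Ω
Branch 1 (R+jX_L): Z₁ = 3420 + j4380 Ω, |Z₁| = 5560 Ω
Branch 2 (−jX_C): Z₂ = −j13800 Ω
Parallel: Z = Z₁Z₂/(Z₁+Z₂), |Z| = 7650 Ω, ∠Z = 32.1°
|Y| = 1/|Z| = 131 μS

131 μS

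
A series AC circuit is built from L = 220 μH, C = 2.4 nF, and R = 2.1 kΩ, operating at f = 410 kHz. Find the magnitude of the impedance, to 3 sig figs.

ω = 2πf = 2.576e+06 rad/s
X_L = ωL = 567 Ω
X_C = 1/(ωC) = 162 Ω
Net reactance X = X_L − X_C = 405 Ω
Z = 2100 + j405 Ω
|Z| = √(2100² + 405²) = 2140 Ω

2140 Ω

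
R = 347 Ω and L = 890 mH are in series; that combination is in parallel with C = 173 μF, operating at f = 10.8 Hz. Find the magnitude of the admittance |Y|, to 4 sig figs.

ω = 2πf = 67.86 rad/s
X_L = ωL = 60.39 Ω
X_C = 1/(ωC) = 85.18 Ω
Branch 1 (R+jX_L): Z₁ = 347.0 + j60.39 Ω, |Z₁| = 352.2 Ω
Branch 2 (−jX_C): Z₂ = −j85.18 Ω
Parallel: Z = Z₁Z₂/(Z₁+Z₂), |Z| = 86.24 Ω, ∠Z = -76.04°
|Y| = 1/|Z| = 11.60 mS

11.60 mS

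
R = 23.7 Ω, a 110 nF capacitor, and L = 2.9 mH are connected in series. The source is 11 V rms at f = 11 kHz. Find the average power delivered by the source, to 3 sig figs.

ω = 2πf = 69120 rad/s
X_L = ωL = 200 Ω
X_C = 1/(ωC) = 132 Ω
Net reactance X = X_L − X_C = 68.9 Ω
Z = 23.7 + j68.9 Ω
|Z| = √(23.7² + 68.9²) = 72.9 Ω
∠Z = arctan(68.9/23.7) = 71.0°
I = V/|Z| = 151 mA
P = VI cos φ = 11 × 0.151 × cos(71.0°) = 540 mW

540 mW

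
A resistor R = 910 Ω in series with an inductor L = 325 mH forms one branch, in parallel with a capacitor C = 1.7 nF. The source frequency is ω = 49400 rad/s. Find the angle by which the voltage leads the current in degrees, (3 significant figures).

-80.9°

X_L = ωL = 16100 Ω
X_C = 1/(ωC) = 11900 Ω
Branch 1 (R+jX_L): Z₁ = 910 + j16100 Ω, |Z₁| = 16100 Ω
Branch 2 (−jX_C): Z₂ = −j11900 Ω
Parallel: Z = Z₁Z₂/(Z₁+Z₂), |Z| = 45100 Ω, ∠Z = -80.9°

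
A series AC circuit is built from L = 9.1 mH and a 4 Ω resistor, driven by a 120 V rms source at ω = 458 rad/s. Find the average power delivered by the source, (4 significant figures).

1.726 kW

X_L = ωL = 4.168 Ω
Z = 4.000 + j4.168 Ω
|Z| = √(4.000² + 4.168²) = 5.777 Ω
∠Z = arctan(4.168/4.000) = 46.18°
I = V/|Z| = 20.77 A
P = VI cos φ = 120 × 20.77 × cos(46.18°) = 1.726 kW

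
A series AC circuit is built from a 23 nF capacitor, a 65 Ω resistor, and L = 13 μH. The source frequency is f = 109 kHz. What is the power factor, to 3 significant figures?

0.766

ω = 2πf = 684900 rad/s
X_L = ωL = 8.90 Ω
X_C = 1/(ωC) = 63.5 Ω
Net reactance X = X_L − X_C = -54.6 Ω
Z = 65.0 − j54.6 Ω
|Z| = √(65.0² + 54.6²) = 84.9 Ω
∠Z = arctan(-54.6/65.0) = -40.0°
cos φ = cos(-40.0°) = 0.766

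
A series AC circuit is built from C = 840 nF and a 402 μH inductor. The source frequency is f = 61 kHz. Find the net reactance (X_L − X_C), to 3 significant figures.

ω = 2πf = 383300 rad/s
X_L = ωL = 154 Ω
X_C = 1/(ωC) = 3.11 Ω
X = 154 − 3.11 = 151 Ω

151 Ω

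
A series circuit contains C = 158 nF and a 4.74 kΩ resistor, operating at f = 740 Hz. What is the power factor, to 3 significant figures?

ω = 2πf = 4650 rad/s
X_C = 1/(ωC) = 1360 Ω
Z = 4740 − j1360 Ω
|Z| = √(4740² + 1360²) = 4930 Ω
∠Z = arctan(-1360/4740) = -16.0°
cos φ = cos(-16.0°) = 0.961

0.961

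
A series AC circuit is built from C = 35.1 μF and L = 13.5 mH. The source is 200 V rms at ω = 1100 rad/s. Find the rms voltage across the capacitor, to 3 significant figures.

X_L = ωL = 14.8 Ω
X_C = 1/(ωC) = 25.9 Ω
Net reactance X = X_L − X_C = -11.1 Ω
Z = − j11.1 Ω
|Z| = √(0² + 11.1²) = 11.1 Ω
I = V/|Z| = 18.1 A
V_C = I·|Z_C| = 18.1 × 25.9 = 469 V

469 V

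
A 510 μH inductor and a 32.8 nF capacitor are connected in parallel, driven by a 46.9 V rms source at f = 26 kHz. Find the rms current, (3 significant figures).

ω = 2πf = 163400 rad/s
X_L = ωL = 83.3 Ω
X_C = 1/(ωC) = 187 Ω
Parallel: admittances add. Y = 1/(jωL) + jωC
Y = (0 − j0.00664) S
|Y| = 0.00664 S → |Z| = 1/|Y| = 151 Ω, ∠Z = −∠Y = 90.0°
I = V/|Z| = 46.9/151 = 312 mA

312 mA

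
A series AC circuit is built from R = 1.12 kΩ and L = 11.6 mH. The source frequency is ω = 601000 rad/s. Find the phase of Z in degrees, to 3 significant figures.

X_L = ωL = 6970 Ω
Z = 1120 + j6970 Ω
|Z| = √(1120² + 6970²) = 7060 Ω
∠Z = arctan(6970/1120) = 80.9°

80.9°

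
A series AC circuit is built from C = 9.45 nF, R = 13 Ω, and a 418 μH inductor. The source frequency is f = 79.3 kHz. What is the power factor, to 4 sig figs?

0.9535

ω = 2πf = 498300 rad/s
X_L = ωL = 208.3 Ω
X_C = 1/(ωC) = 212.4 Ω
Net reactance X = X_L − X_C = -4.109 Ω
Z = 13.00 − j4.109 Ω
|Z| = √(13.00² + 4.109²) = 13.63 Ω
∠Z = arctan(-4.109/13.00) = -17.54°
cos φ = cos(-17.54°) = 0.9535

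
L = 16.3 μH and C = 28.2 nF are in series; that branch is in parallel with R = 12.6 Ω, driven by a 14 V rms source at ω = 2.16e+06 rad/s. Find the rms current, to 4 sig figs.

1.338 A

X_L = ωL = 35.21 Ω
X_C = 1/(ωC) = 16.42 Ω
Branch 1: Z₁ = R = 12.60 Ω
Branch 2 (series LC): Z₂ = j(X_L − X_C) = j18.79 Ω
Parallel: Z = Z₁Z₂/(Z₁+Z₂), |Z| = 10.47 Ω, ∠Z = 33.84°
I = V/|Z| = 14/10.47 = 1.338 A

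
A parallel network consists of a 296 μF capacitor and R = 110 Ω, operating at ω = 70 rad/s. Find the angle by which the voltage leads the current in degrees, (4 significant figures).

X_C = 1/(ωC) = 48.26 Ω
Parallel: admittances add. Y = 1/R + jωC
Y = (0.009091 + j0.02072) S
|Y| = 0.02263 S → |Z| = 1/|Y| = 44.20 Ω, ∠Z = −∠Y = -66.31°

-66.31°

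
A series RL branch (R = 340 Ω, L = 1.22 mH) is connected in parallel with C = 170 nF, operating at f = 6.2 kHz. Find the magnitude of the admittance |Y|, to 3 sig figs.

ω = 2πf = 38960 rad/s
X_L = ωL = 47.5 Ω
X_C = 1/(ωC) = 151 Ω
Branch 1 (R+jX_L): Z₁ = 340 + j47.5 Ω, |Z₁| = 343 Ω
Branch 2 (−jX_C): Z₂ = −j151 Ω
Parallel: Z = Z₁Z₂/(Z₁+Z₂), |Z| = 146 Ω, ∠Z = -65.1°
|Y| = 1/|Z| = 6.86 mS

6.86 mS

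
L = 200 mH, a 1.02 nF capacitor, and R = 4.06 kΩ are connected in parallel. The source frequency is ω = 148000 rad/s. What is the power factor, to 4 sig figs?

0.9030

X_L = ωL = 29600 Ω
X_C = 1/(ωC) = 6624 Ω
Parallel: admittances add. Y = 1/R + 1/(jωL) + jωC
Y = (0.0002463 + j0.0001172) S
|Y| = 0.0002728 S → |Z| = 1/|Y| = 3666 Ω, ∠Z = −∠Y = -25.44°
cos φ = cos(-25.44°) = 0.9030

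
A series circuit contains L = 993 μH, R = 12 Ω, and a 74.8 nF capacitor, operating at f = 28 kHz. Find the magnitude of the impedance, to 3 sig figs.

99.4 Ω

ω = 2πf = 175900 rad/s
X_L = ωL = 175 Ω
X_C = 1/(ωC) = 76.0 Ω
Net reactance X = X_L − X_C = 98.7 Ω
Z = 12.0 + j98.7 Ω
|Z| = √(12.0² + 98.7²) = 99.4 Ω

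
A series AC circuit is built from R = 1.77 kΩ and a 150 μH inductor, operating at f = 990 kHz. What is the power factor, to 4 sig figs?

ω = 2πf = 6.22e+06 rad/s
X_L = ωL = 933.1 Ω
Z = 1770 + j933.1 Ω
|Z| = √(1770² + 933.1²) = 2001 Ω
∠Z = arctan(933.1/1770) = 27.80°
cos φ = cos(27.80°) = 0.8846

0.8846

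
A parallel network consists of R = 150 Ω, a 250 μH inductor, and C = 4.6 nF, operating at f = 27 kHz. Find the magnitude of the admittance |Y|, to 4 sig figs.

23.75 mS

ω = 2πf = 169600 rad/s
X_L = ωL = 42.41 Ω
X_C = 1/(ωC) = 1281 Ω
Parallel: admittances add. Y = 1/R + 1/(jωL) + jωC
Y = (0.006667 − j0.02280) S
|Y| = 0.02375 S → |Z| = 1/|Y| = 42.10 Ω, ∠Z = −∠Y = 73.70°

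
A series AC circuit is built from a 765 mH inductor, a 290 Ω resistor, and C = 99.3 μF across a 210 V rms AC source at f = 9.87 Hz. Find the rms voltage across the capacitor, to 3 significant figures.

ω = 2πf = 62.02 rad/s
X_L = ωL = 47.4 Ω
X_C = 1/(ωC) = 162 Ω
Net reactance X = X_L − X_C = -115 Ω
Z = 290 − j115 Ω
|Z| = √(290² + 115²) = 312 Ω
I = V/|Z| = 673 mA
V_C = I·|Z_C| = 0.673 × 162 = 109 V

109 V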